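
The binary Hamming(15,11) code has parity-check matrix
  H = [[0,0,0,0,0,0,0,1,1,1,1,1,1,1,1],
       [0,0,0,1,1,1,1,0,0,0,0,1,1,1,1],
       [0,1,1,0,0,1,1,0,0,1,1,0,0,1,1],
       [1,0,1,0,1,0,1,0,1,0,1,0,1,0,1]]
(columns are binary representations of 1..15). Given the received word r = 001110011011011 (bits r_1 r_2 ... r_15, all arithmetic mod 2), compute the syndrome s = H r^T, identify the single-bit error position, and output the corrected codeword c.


s = (0, 1, 0, 1)^T, error position = 5, corrected codeword c = 001100011011011

Compute s = H r^T mod 2 one row at a time:
  s_1 = 1 + 1 + 0 + 1 + 1 + 0 + 1 + 1 = 6 ≡ 0 (mod 2).
  s_2 = 1 + 1 + 0 + 0 + 1 + 0 + 1 + 1 = 5 ≡ 1 (mod 2).
  s_3 = 0 + 1 + 0 + 0 + 0 + 1 + 1 + 1 = 4 ≡ 0 (mod 2).
  s_4 = 0 + 1 + 1 + 0 + 1 + 1 + 0 + 1 = 5 ≡ 1 (mod 2).
s = (0, 1, 0, 1)^T — this equals column 5 of H (binary 0101), so error is at position 5.
Correct: flip bit 5 of r = 001110011011011 to get c = 001100011011011.


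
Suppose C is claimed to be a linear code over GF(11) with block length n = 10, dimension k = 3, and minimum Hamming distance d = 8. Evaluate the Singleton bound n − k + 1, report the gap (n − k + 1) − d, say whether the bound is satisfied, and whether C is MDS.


Singleton RHS = n − k + 1 = 8, slack = 0, bound satisfied, MDS.

Singleton bound: d ≤ n − k + 1.
Here n = 10, k = 3, so n − k + 1 = 8.
Given d = 8, check d ≤ 8: YES.
Slack = (n − k + 1) − d = 0.
The code is MDS (slack = 0).
Description: the claimed parameters are [10, 3, 8]_11; such a code would be MDS (meets Singleton bound).


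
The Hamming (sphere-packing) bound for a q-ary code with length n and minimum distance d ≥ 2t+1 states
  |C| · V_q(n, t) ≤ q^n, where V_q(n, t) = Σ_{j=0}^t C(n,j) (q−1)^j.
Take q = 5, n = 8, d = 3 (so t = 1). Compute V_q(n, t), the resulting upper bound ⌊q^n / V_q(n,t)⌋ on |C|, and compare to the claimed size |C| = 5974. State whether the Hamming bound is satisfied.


V_q(n, t) = 33, q^n = 390625, Hamming bound = 11837, |C| = 5974 ≤ bound (satisfied).

Step 1: Compute V_q(n, t) = Σ_{j=0}^1 C(n, j) (q−1)^j.
  j = 0: C(8,0)·(4)^0 = 1·1 = 1.
  j = 1: C(8,1)·(4)^1 = 8·4 = 32.
  V_q(n, t) = 1 + 32 = 33.
Step 2: q^n = 5^8 = 390625.
Step 3: Hamming bound ⌊q^n / V_q(n,t)⌋ = ⌊390625/33⌋ = 11837.
Step 4: Compare |C| = 5974 to 11837: satisfied.
The claimed |C| lies below the Hamming bound.


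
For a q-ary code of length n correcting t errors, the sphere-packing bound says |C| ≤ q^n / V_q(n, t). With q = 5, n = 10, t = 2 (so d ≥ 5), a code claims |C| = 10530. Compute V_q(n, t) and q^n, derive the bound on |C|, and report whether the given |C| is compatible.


V_q(n, t) = 761, q^n = 9765625, Hamming bound = 12832, |C| = 10530 ≤ bound (satisfied).

Step 1: Compute V_q(n, t) = Σ_{j=0}^2 C(n, j) (q−1)^j.
  j = 0: C(10,0)·(4)^0 = 1·1 = 1.
  j = 1: C(10,1)·(4)^1 = 10·4 = 40.
  j = 2: C(10,2)·(4)^2 = 45·16 = 720.
  V_q(n, t) = 1 + 40 + 720 = 761.
Step 2: q^n = 5^10 = 9765625.
Step 3: Hamming bound ⌊q^n / V_q(n,t)⌋ = ⌊9765625/761⌋ = 12832.
Step 4: Compare |C| = 10530 to 12832: satisfied.
The claimed |C| lies below the Hamming bound.


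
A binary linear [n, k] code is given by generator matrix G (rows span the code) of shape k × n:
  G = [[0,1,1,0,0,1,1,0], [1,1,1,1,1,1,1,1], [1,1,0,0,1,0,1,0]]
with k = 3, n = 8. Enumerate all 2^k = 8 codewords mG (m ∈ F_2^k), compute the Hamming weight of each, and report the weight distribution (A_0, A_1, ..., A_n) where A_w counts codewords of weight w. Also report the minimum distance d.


Weight distribution: A_0 = 1, A_4 = 6, A_8 = 1. Minimum distance d = 4.

Enumerate all 2^3 = 8 messages m ∈ F_2^3.
For each, compute codeword c = mG in F_2^8, then tally its weight.
  m = 000 → c = 00000000, weight = 0.
  m = 100 → c = 01100110, weight = 4.
  m = 010 → c = 11111111, weight = 8.
  m = 110 → c = 10011001, weight = 4.
  m = 001 → c = 11001010, weight = 4.
  m = 101 → c = 10101100, weight = 4.
  m = 011 → c = 00110101, weight = 4.
  m = 111 → c = 01010011, weight = 4.
Tally weights:
  weight 0: 1 codewords.
  weight 4: 6 codewords.
  weight 8: 1 codewords.
Minimum distance d = smallest w > 0 with A_w > 0 = 4.
Sanity: Σ A_w = 8 = 2^3 = 8 ✓.


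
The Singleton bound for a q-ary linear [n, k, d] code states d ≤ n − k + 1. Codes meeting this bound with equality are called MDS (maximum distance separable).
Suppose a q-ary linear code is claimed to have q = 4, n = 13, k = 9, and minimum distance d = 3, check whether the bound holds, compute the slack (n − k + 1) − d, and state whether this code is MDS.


Singleton RHS = n − k + 1 = 5, slack = 2, bound satisfied, not MDS.

Singleton bound: d ≤ n − k + 1.
Here n = 13, k = 9, so n − k + 1 = 5.
Given d = 3, check d ≤ 5: YES.
Slack = (n − k + 1) − d = 2.
The code is NOT MDS (slack = 2 > 0).
Description: the claimed parameters are [13, 9, 3]_4; such a code would be non-MDS.


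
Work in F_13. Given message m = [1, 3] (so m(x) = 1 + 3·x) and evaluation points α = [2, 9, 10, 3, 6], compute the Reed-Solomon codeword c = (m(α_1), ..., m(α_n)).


c = [7, 2, 5, 10, 6]

Message polynomial: m(x) = 1 + 3·x (mod 13).
For each evaluation point α_i, compute m(α_i) mod 13:
  α_1 = 2: Horner steps 3 → 7, so m(2) = 7.
  α_2 = 9: Horner steps 3 → 2, so m(9) = 2.
  α_3 = 10: Horner steps 3 → 5, so m(10) = 5.
  α_4 = 3: Horner steps 3 → 10, so m(3) = 10.
  α_5 = 6: Horner steps 3 → 6, so m(6) = 6.
Codeword c = [7, 2, 5, 10, 6] ∈ F_13^5.


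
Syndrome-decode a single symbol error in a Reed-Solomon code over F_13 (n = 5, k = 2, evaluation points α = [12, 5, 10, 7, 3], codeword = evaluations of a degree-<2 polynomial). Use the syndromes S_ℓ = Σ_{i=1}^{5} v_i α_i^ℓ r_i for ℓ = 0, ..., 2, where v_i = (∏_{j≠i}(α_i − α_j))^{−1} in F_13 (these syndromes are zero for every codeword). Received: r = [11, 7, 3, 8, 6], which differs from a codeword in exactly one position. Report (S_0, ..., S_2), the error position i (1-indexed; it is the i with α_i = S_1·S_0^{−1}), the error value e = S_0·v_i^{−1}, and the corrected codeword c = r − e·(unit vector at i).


S = (12, 1, 12), error at position 1, error magnitude e = 7, c = [4, 7, 3, 8, 6].

Step 1: column multipliers v_i = (∏_{j≠i}(α_i − α_j))^{−1} mod 13.
  i = 1 (α = 12): (12−5)(12−10)(12−7)(12−3) = 7·2·5·9 = 630 ≡ 6, so v_1 = 6^{−1} = 11 (mod 13).
  i = 2 (α = 5): (5−12)(5−10)(5−7)(5−3) = (−7)·(−5)·(−2)·2 = −140 ≡ 3, so v_2 = 3^{−1} = 9 (mod 13).
  i = 3 (α = 10): (10−12)(10−5)(10−7)(10−3) = (−2)·5·3·7 = −210 ≡ 11, so v_3 = 11^{−1} = 6 (mod 13).
  i = 4 (α = 7): (7−12)(7−5)(7−10)(7−3) = (−5)·2·(−3)·4 = 120 ≡ 3, so v_4 = 3^{−1} = 9 (mod 13).
  i = 5 (α = 3): (3−12)(3−5)(3−10)(3−7) = (−9)·(−2)·(−7)·(−4) = 504 ≡ 10, so v_5 = 10^{−1} = 4 (mod 13).
  v = [11, 9, 6, 9, 4].
Step 2: syndromes of r = [11, 7, 3, 8, 6] (all sums mod 13).
  S_0 = Σ v_i r_i = 11·11 + 9·7 + 6·3 + 9·8 + 4·6 = 298 ≡ 12.
  S_1 = Σ v_i α_i r_i = 11·12·11 + 9·5·7 + 6·10·3 + 9·7·8 + 4·3·6 = 2523 ≡ 1.
  α_i^2 mod 13 = [1, 12, 9, 10, 9].
  S_2 = Σ v_i α_i^2 r_i = 11·1·11 + 9·12·7 + 6·9·3 + 9·10·8 + 4·9·6 = 1975 ≡ 12.
  S = (12, 1, 12) ≠ 0, so r is not a codeword (an error is present).
Step 3: locate the error. For a single error e at position i, S_ℓ = v_i·e·α_i^ℓ, so α_err = S_1/S_0.
  S_0^{−1} = 12^{−1} = 12 (mod 13), so α_err = 1·12 = 12 ≡ 12 = α_1. Error position i = 1.
  Consistency check: S_2/S_1 = 12·1 = 12 ≡ 12 = α_err ✓ (single-error assumption holds).
Step 4: error magnitude e = S_0/v_1 = S_0·∏_{j≠1}(α_1 − α_j) = 12·6 = 72 ≡ 7 (mod 13).
Step 5: correct position 1: c_1 = r_1 − e = 11 − 7 ≡ 4 (mod 13). Hence c = [4, 7, 3, 8, 6].
  Check: interpolating c through the α_i gives m(x) = 11 + 7·x (degree < 2) with m(α_i) = c_i for every i, so c is indeed a codeword.


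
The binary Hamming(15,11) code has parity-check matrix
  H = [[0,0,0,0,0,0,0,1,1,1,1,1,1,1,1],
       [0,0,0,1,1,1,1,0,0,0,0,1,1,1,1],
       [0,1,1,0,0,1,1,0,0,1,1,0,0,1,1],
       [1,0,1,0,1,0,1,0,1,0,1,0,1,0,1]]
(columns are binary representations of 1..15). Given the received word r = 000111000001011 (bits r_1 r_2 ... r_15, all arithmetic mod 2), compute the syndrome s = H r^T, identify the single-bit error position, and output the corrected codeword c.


s = (1, 0, 1, 0)^T, error position = 10, corrected codeword c = 000111000101011

Compute s = H r^T mod 2 one row at a time:
  s_1 = 0 + 0 + 0 + 0 + 1 + 0 + 1 + 1 = 3 ≡ 1 (mod 2).
  s_2 = 1 + 1 + 1 + 0 + 1 + 0 + 1 + 1 = 6 ≡ 0 (mod 2).
  s_3 = 0 + 0 + 1 + 0 + 0 + 0 + 1 + 1 = 3 ≡ 1 (mod 2).
  s_4 = 0 + 0 + 1 + 0 + 0 + 0 + 0 + 1 = 2 ≡ 0 (mod 2).
s = (1, 0, 1, 0)^T — this equals column 10 of H (binary 1010), so error is at position 10.
Correct: flip bit 10 of r = 000111000001011 to get c = 000111000101011.


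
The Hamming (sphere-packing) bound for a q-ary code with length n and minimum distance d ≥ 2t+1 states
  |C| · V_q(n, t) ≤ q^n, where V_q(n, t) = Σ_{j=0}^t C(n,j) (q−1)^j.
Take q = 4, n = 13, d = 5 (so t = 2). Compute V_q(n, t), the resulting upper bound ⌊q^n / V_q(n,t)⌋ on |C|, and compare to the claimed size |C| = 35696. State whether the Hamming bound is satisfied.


V_q(n, t) = 742, q^n = 67108864, Hamming bound = 90443, |C| = 35696 ≤ bound (satisfied).

Step 1: Compute V_q(n, t) = Σ_{j=0}^2 C(n, j) (q−1)^j.
  j = 0: C(13,0)·(3)^0 = 1·1 = 1.
  j = 1: C(13,1)·(3)^1 = 13·3 = 39.
  j = 2: C(13,2)·(3)^2 = 78·9 = 702.
  V_q(n, t) = 1 + 39 + 702 = 742.
Step 2: q^n = 4^13 = 67108864.
Step 3: Hamming bound ⌊q^n / V_q(n,t)⌋ = ⌊67108864/742⌋ = 90443.
Step 4: Compare |C| = 35696 to 90443: satisfied.
The claimed |C| lies below the Hamming bound.


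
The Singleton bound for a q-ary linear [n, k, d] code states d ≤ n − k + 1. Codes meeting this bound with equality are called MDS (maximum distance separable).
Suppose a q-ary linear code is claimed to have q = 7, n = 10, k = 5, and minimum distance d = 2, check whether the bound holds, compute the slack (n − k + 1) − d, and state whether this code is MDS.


Singleton RHS = n − k + 1 = 6, slack = 4, bound satisfied, not MDS.

Singleton bound: d ≤ n − k + 1.
Here n = 10, k = 5, so n − k + 1 = 6.
Given d = 2, check d ≤ 6: YES.
Slack = (n − k + 1) − d = 4.
The code is NOT MDS (slack = 4 > 0).
Description: the claimed parameters are [10, 5, 2]_7; such a code would be non-MDS.


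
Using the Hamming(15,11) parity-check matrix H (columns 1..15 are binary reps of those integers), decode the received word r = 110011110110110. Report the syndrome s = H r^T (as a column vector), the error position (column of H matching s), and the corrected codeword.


s = (1, 1, 0, 1)^T, error position = 13, corrected codeword c = 110011110110010

Compute s = H r^T mod 2 one row at a time:
  s_1 = 1 + 0 + 1 + 1 + 0 + 1 + 1 + 0 = 5 ≡ 1 (mod 2).
  s_2 = 0 + 1 + 1 + 1 + 0 + 1 + 1 + 0 = 5 ≡ 1 (mod 2).
  s_3 = 1 + 0 + 1 + 1 + 1 + 1 + 1 + 0 = 6 ≡ 0 (mod 2).
  s_4 = 1 + 0 + 1 + 1 + 0 + 1 + 1 + 0 = 5 ≡ 1 (mod 2).
s = (1, 1, 0, 1)^T — this equals column 13 of H (binary 1101), so error is at position 13.
Correct: flip bit 13 of r = 110011110110110 to get c = 110011110110010.


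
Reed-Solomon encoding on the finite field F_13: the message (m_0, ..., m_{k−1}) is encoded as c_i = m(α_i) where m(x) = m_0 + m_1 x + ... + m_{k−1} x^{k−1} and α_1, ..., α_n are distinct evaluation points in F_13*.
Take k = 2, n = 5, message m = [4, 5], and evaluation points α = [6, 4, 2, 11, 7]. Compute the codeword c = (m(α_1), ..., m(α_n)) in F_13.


c = [8, 11, 1, 7, 0]

Message polynomial: m(x) = 4 + 5·x (mod 13).
For each evaluation point α_i, compute m(α_i) mod 13:
  α_1 = 6: Horner steps 5 → 8, so m(6) = 8.
  α_2 = 4: Horner steps 5 → 11, so m(4) = 11.
  α_3 = 2: Horner steps 5 → 1, so m(2) = 1.
  α_4 = 11: Horner steps 5 → 7, so m(11) = 7.
  α_5 = 7: Horner steps 5 → 0, so m(7) = 0.
Codeword c = [8, 11, 1, 7, 0] ∈ F_13^5.


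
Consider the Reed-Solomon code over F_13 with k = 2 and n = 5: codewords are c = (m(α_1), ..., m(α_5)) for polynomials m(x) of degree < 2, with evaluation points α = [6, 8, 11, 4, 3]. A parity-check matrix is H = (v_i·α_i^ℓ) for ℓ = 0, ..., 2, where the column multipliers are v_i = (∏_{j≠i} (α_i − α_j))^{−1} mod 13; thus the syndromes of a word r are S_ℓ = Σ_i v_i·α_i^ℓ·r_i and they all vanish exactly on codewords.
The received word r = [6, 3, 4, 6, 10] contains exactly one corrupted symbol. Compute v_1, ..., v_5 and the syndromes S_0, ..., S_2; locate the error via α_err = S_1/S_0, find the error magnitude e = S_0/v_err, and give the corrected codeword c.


S = (1, 6, 10), error at position 1, error magnitude e = 8, c = [11, 3, 4, 6, 10].

Step 1: column multipliers v_i = (∏_{j≠i}(α_i − α_j))^{−1} mod 13.
  i = 1 (α = 6): (6−8)(6−11)(6−4)(6−3) = (−2)·(−5)·2·3 = 60 ≡ 8, so v_1 = 8^{−1} = 5 (mod 13).
  i = 2 (α = 8): (8−6)(8−11)(8−4)(8−3) = 2·(−3)·4·5 = −120 ≡ 10, so v_2 = 10^{−1} = 4 (mod 13).
  i = 3 (α = 11): (11−6)(11−8)(11−4)(11−3) = 5·3·7·8 = 840 ≡ 8, so v_3 = 8^{−1} = 5 (mod 13).
  i = 4 (α = 4): (4−6)(4−8)(4−11)(4−3) = (−2)·(−4)·(−7)·1 = −56 ≡ 9, so v_4 = 9^{−1} = 3 (mod 13).
  i = 5 (α = 3): (3−6)(3−8)(3−11)(3−4) = (−3)·(−5)·(−8)·(−1) = 120 ≡ 3, so v_5 = 3^{−1} = 9 (mod 13).
  v = [5, 4, 5, 3, 9].
Step 2: syndromes of r = [6, 3, 4, 6, 10] (all sums mod 13).
  S_0 = Σ v_i r_i = 5·6 + 4·3 + 5·4 + 3·6 + 9·10 = 170 ≡ 1.
  S_1 = Σ v_i α_i r_i = 5·6·6 + 4·8·3 + 5·11·4 + 3·4·6 + 9·3·10 = 838 ≡ 6.
  α_i^2 mod 13 = [10, 12, 4, 3, 9].
  S_2 = Σ v_i α_i^2 r_i = 5·10·6 + 4·12·3 + 5·4·4 + 3·3·6 + 9·9·10 = 1388 ≡ 10.
  S = (1, 6, 10) ≠ 0, so r is not a codeword (an error is present).
Step 3: locate the error. For a single error e at position i, S_ℓ = v_i·e·α_i^ℓ, so α_err = S_1/S_0.
  S_0^{−1} = 1^{−1} = 1 (mod 13), so α_err = 6·1 = 6 ≡ 6 = α_1. Error position i = 1.
  Consistency check: S_2/S_1 = 10·11 = 110 ≡ 6 = α_err ✓ (single-error assumption holds).
Step 4: error magnitude e = S_0/v_1 = S_0·∏_{j≠1}(α_1 − α_j) = 1·8 = 8 ≡ 8 (mod 13).
Step 5: correct position 1: c_1 = r_1 − e = 6 − 8 ≡ 11 (mod 13). Hence c = [11, 3, 4, 6, 10].
  Check: interpolating c through the α_i gives m(x) = 9 + 9·x (degree < 2) with m(α_i) = c_i for every i, so c is indeed a codeword.


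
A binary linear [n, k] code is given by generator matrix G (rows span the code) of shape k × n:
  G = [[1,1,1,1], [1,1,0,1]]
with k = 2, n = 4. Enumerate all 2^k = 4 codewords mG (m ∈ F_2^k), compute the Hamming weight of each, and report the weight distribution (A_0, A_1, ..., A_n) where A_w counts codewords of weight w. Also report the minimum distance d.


Weight distribution: A_0 = 1, A_1 = 1, A_3 = 1, A_4 = 1. Minimum distance d = 1.

Enumerate all 2^2 = 4 messages m ∈ F_2^2.
For each, compute codeword c = mG in F_2^4, then tally its weight.
  m = 00 → c = 0000, weight = 0.
  m = 10 → c = 1111, weight = 4.
  m = 01 → c = 1101, weight = 3.
  m = 11 → c = 0010, weight = 1.
Tally weights:
  weight 0: 1 codewords.
  weight 1: 1 codewords.
  weight 3: 1 codewords.
  weight 4: 1 codewords.
Minimum distance d = smallest w > 0 with A_w > 0 = 1.
Sanity: Σ A_w = 4 = 2^2 = 4 ✓.


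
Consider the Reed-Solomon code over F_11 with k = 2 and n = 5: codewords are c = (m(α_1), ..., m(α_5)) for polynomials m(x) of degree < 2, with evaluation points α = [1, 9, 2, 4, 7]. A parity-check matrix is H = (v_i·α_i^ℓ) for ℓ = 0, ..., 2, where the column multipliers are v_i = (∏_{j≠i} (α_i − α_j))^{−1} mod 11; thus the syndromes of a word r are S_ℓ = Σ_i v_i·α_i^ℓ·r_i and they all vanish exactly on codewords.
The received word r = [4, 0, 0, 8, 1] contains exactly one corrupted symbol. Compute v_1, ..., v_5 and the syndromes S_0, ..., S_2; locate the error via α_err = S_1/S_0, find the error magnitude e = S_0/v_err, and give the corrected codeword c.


S = (5, 10, 9), error at position 3, error magnitude e = 2, c = [4, 0, 9, 8, 1].

Step 1: column multipliers v_i = (∏_{j≠i}(α_i − α_j))^{−1} mod 11.
  i = 1 (α = 1): (1−9)(1−2)(1−4)(1−7) = (−8)·(−1)·(−3)·(−6) = 144 ≡ 1, so v_1 = 1^{−1} = 1 (mod 11).
  i = 2 (α = 9): (9−1)(9−2)(9−4)(9−7) = 8·7·5·2 = 560 ≡ 10, so v_2 = 10^{−1} = 10 (mod 11).
  i = 3 (α = 2): (2−1)(2−9)(2−4)(2−7) = 1·(−7)·(−2)·(−5) = −70 ≡ 7, so v_3 = 7^{−1} = 8 (mod 11).
  i = 4 (α = 4): (4−1)(4−9)(4−2)(4−7) = 3·(−5)·2·(−3) = 90 ≡ 2, so v_4 = 2^{−1} = 6 (mod 11).
  i = 5 (α = 7): (7−1)(7−9)(7−2)(7−4) = 6·(−2)·5·3 = −180 ≡ 7, so v_5 = 7^{−1} = 8 (mod 11).
  v = [1, 10, 8, 6, 8].
Step 2: syndromes of r = [4, 0, 0, 8, 1] (all sums mod 11).
  S_0 = Σ v_i r_i = 1·4 + 10·0 + 8·0 + 6·8 + 8·1 = 60 ≡ 5.
  S_1 = Σ v_i α_i r_i = 1·1·4 + 10·9·0 + 8·2·0 + 6·4·8 + 8·7·1 = 252 ≡ 10.
  α_i^2 mod 11 = [1, 4, 4, 5, 5].
  S_2 = Σ v_i α_i^2 r_i = 1·1·4 + 10·4·0 + 8·4·0 + 6·5·8 + 8·5·1 = 284 ≡ 9.
  S = (5, 10, 9) ≠ 0, so r is not a codeword (an error is present).
Step 3: locate the error. For a single error e at position i, S_ℓ = v_i·e·α_i^ℓ, so α_err = S_1/S_0.
  S_0^{−1} = 5^{−1} = 9 (mod 11), so α_err = 10·9 = 90 ≡ 2 = α_3. Error position i = 3.
  Consistency check: S_2/S_1 = 9·10 = 90 ≡ 2 = α_err ✓ (single-error assumption holds).
Step 4: error magnitude e = S_0/v_3 = S_0·∏_{j≠3}(α_3 − α_j) = 5·7 = 35 ≡ 2 (mod 11).
Step 5: correct position 3: c_3 = r_3 − e = 0 − 2 ≡ 9 (mod 11). Hence c = [4, 0, 9, 8, 1].
  Check: interpolating c through the α_i gives m(x) = 10 + 5·x (degree < 2) with m(α_i) = c_i for every i, so c is indeed a codeword.


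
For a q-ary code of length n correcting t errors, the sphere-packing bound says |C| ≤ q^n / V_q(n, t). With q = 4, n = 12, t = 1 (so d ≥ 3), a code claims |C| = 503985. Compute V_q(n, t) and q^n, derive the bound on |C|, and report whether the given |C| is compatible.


V_q(n, t) = 37, q^n = 16777216, Hamming bound = 453438, |C| = 503985 > bound (violated).

Step 1: Compute V_q(n, t) = Σ_{j=0}^1 C(n, j) (q−1)^j.
  j = 0: C(12,0)·(3)^0 = 1·1 = 1.
  j = 1: C(12,1)·(3)^1 = 12·3 = 36.
  V_q(n, t) = 1 + 36 = 37.
Step 2: q^n = 4^12 = 16777216.
Step 3: Hamming bound ⌊q^n / V_q(n,t)⌋ = ⌊16777216/37⌋ = 453438.
Step 4: Compare |C| = 503985 to 453438: violated.
The claimed |C| lies above the Hamming bound, so no 4-ary code of length 12 with d ≥ 3 can have 503985 codewords.


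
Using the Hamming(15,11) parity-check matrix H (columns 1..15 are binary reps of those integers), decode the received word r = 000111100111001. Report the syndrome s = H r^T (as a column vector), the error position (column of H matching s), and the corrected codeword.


s = (0, 0, 1, 0)^T, error position = 2, corrected codeword c = 010111100111001

Compute s = H r^T mod 2 one row at a time:
  s_1 = 0 + 0 + 1 + 1 + 1 + 0 + 0 + 1 = 4 ≡ 0 (mod 2).
  s_2 = 1 + 1 + 1 + 1 + 1 + 0 + 0 + 1 = 6 ≡ 0 (mod 2).
  s_3 = 0 + 0 + 1 + 1 + 1 + 1 + 0 + 1 = 5 ≡ 1 (mod 2).
  s_4 = 0 + 0 + 1 + 1 + 0 + 1 + 0 + 1 = 4 ≡ 0 (mod 2).
s = (0, 0, 1, 0)^T — this equals column 2 of H (binary 0010), so error is at position 2.
Correct: flip bit 2 of r = 000111100111001 to get c = 010111100111001.


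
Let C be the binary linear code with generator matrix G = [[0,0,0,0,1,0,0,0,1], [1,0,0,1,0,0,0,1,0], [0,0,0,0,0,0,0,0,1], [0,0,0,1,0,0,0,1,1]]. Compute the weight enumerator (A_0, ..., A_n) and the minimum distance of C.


Weight distribution: A_0 = 1, A_1 = 3, A_2 = 4, A_3 = 4, A_4 = 3, A_5 = 1. Minimum distance d = 1.

Enumerate all 2^4 = 16 messages m ∈ F_2^4.
For each, compute codeword c = mG in F_2^9, then tally its weight.
  m = 0000 → c = 000000000, weight = 0.
  m = 1000 → c = 000010001, weight = 2.
  m = 0100 → c = 100100010, weight = 3.
  m = 1100 → c = 100110011, weight = 5.
  m = 0010 → c = 000000001, weight = 1.
  m = 1010 → c = 000010000, weight = 1.
  m = 0110 → c = 100100011, weight = 4.
  m = 1110 → c = 100110010, weight = 4.
  m = 0001 → c = 000100011, weight = 3.
  m = 1001 → c = 000110010, weight = 3.
  m = 0101 → c = 100000001, weight = 2.
  m = 1101 → c = 100010000, weight = 2.
  m = 0011 → c = 000100010, weight = 2.
  m = 1011 → c = 000110011, weight = 4.
  m = 0111 → c = 100000000, weight = 1.
  m = 1111 → c = 100010001, weight = 3.
Tally weights:
  weight 0: 1 codewords.
  weight 1: 3 codewords.
  weight 2: 4 codewords.
  weight 3: 4 codewords.
  weight 4: 3 codewords.
  weight 5: 1 codewords.
Minimum distance d = smallest w > 0 with A_w > 0 = 1.
Sanity: Σ A_w = 16 = 2^4 = 16 ✓.


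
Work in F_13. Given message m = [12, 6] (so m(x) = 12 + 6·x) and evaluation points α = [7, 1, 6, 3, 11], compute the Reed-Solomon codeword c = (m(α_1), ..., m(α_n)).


c = [2, 5, 9, 4, 0]

Message polynomial: m(x) = 12 + 6·x (mod 13).
For each evaluation point α_i, compute m(α_i) mod 13:
  α_1 = 7: Horner steps 6 → 2, so m(7) = 2.
  α_2 = 1: Horner steps 6 → 5, so m(1) = 5.
  α_3 = 6: Horner steps 6 → 9, so m(6) = 9.
  α_4 = 3: Horner steps 6 → 4, so m(3) = 4.
  α_5 = 11: Horner steps 6 → 0, so m(11) = 0.
Codeword c = [2, 5, 9, 4, 0] ∈ F_13^5.


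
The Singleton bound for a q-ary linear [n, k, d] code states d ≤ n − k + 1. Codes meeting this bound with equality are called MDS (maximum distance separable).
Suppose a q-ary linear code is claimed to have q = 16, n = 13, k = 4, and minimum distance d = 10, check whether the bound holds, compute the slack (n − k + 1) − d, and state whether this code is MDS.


Singleton RHS = n − k + 1 = 10, slack = 0, bound satisfied, MDS.

Singleton bound: d ≤ n − k + 1.
Here n = 13, k = 4, so n − k + 1 = 10.
Given d = 10, check d ≤ 10: YES.
Slack = (n − k + 1) − d = 0.
The code is MDS (slack = 0).
Description: the claimed parameters are [13, 4, 10]_16; such a code would be MDS (meets Singleton bound).


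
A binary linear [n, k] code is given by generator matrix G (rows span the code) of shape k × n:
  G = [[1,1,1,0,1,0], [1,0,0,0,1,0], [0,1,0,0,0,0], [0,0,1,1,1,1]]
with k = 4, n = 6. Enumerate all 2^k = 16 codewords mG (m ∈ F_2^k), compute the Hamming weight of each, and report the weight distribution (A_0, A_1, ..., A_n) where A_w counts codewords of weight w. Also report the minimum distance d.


Weight distribution: A_0 = 1, A_1 = 2, A_2 = 2, A_3 = 4, A_4 = 5, A_5 = 2. Minimum distance d = 1.

Enumerate all 2^4 = 16 messages m ∈ F_2^4.
For each, compute codeword c = mG in F_2^6, then tally its weight.
  m = 0000 → c = 000000, weight = 0.
  m = 1000 → c = 111010, weight = 4.
  m = 0100 → c = 100010, weight = 2.
  m = 1100 → c = 011000, weight = 2.
  m = 0010 → c = 010000, weight = 1.
  m = 1010 → c = 101010, weight = 3.
  m = 0110 → c = 110010, weight = 3.
  m = 1110 → c = 001000, weight = 1.
  m = 0001 → c = 001111, weight = 4.
  m = 1001 → c = 110101, weight = 4.
  m = 0101 → c = 101101, weight = 4.
  m = 1101 → c = 010111, weight = 4.
  m = 0011 → c = 011111, weight = 5.
  m = 1011 → c = 100101, weight = 3.
  m = 0111 → c = 111101, weight = 5.
  m = 1111 → c = 000111, weight = 3.
Tally weights:
  weight 0: 1 codewords.
  weight 1: 2 codewords.
  weight 2: 2 codewords.
  weight 3: 4 codewords.
  weight 4: 5 codewords.
  weight 5: 2 codewords.
Minimum distance d = smallest w > 0 with A_w > 0 = 1.
Sanity: Σ A_w = 16 = 2^4 = 16 ✓.


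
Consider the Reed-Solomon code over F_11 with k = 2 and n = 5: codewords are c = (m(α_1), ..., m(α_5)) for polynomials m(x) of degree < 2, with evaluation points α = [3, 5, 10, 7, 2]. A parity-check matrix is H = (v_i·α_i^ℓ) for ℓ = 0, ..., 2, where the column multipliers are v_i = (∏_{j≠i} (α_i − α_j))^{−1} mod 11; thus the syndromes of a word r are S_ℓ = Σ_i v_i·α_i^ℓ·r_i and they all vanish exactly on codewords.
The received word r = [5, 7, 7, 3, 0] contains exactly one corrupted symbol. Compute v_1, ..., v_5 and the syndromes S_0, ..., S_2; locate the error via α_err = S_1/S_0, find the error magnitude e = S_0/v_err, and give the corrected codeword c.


S = (5, 3, 4), error at position 2, error magnitude e = 3, c = [5, 4, 7, 3, 0].

Step 1: column multipliers v_i = (∏_{j≠i}(α_i − α_j))^{−1} mod 11.
  i = 1 (α = 3): (3−5)(3−10)(3−7)(3−2) = (−2)·(−7)·(−4)·1 = −56 ≡ 10, so v_1 = 10^{−1} = 10 (mod 11).
  i = 2 (α = 5): (5−3)(5−10)(5−7)(5−2) = 2·(−5)·(−2)·3 = 60 ≡ 5, so v_2 = 5^{−1} = 9 (mod 11).
  i = 3 (α = 10): (10−3)(10−5)(10−7)(10−2) = 7·5·3·8 = 840 ≡ 4, so v_3 = 4^{−1} = 3 (mod 11).
  i = 4 (α = 7): (7−3)(7−5)(7−10)(7−2) = 4·2·(−3)·5 = −120 ≡ 1, so v_4 = 1^{−1} = 1 (mod 11).
  i = 5 (α = 2): (2−3)(2−5)(2−10)(2−7) = (−1)·(−3)·(−8)·(−5) = 120 ≡ 10, so v_5 = 10^{−1} = 10 (mod 11).
  v = [10, 9, 3, 1, 10].
Step 2: syndromes of r = [5, 7, 7, 3, 0] (all sums mod 11).
  S_0 = Σ v_i r_i = 10·5 + 9·7 + 3·7 + 1·3 + 10·0 = 137 ≡ 5.
  S_1 = Σ v_i α_i r_i = 10·3·5 + 9·5·7 + 3·10·7 + 1·7·3 + 10·2·0 = 696 ≡ 3.
  α_i^2 mod 11 = [9, 3, 1, 5, 4].
  S_2 = Σ v_i α_i^2 r_i = 10·9·5 + 9·3·7 + 3·1·7 + 1·5·3 + 10·4·0 = 675 ≡ 4.
  S = (5, 3, 4) ≠ 0, so r is not a codeword (an error is present).
Step 3: locate the error. For a single error e at position i, S_ℓ = v_i·e·α_i^ℓ, so α_err = S_1/S_0.
  S_0^{−1} = 5^{−1} = 9 (mod 11), so α_err = 3·9 = 27 ≡ 5 = α_2. Error position i = 2.
  Consistency check: S_2/S_1 = 4·4 = 16 ≡ 5 = α_err ✓ (single-error assumption holds).
Step 4: error magnitude e = S_0/v_2 = S_0·∏_{j≠2}(α_2 − α_j) = 5·5 = 25 ≡ 3 (mod 11).
Step 5: correct position 2: c_2 = r_2 − e = 7 − 3 ≡ 4 (mod 11). Hence c = [5, 4, 7, 3, 0].
  Check: interpolating c through the α_i gives m(x) = 1 + 5·x (degree < 2) with m(α_i) = c_i for every i, so c is indeed a codeword.


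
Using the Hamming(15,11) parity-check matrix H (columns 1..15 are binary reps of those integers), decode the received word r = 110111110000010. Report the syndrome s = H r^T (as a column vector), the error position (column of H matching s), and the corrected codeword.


s = (0, 1, 0, 1)^T, error position = 5, corrected codeword c = 110101110000010

Compute s = H r^T mod 2 one row at a time:
  s_1 = 1 + 0 + 0 + 0 + 0 + 0 + 1 + 0 = 2 ≡ 0 (mod 2).
  s_2 = 1 + 1 + 1 + 1 + 0 + 0 + 1 + 0 = 5 ≡ 1 (mod 2).
  s_3 = 1 + 0 + 1 + 1 + 0 + 0 + 1 + 0 = 4 ≡ 0 (mod 2).
  s_4 = 1 + 0 + 1 + 1 + 0 + 0 + 0 + 0 = 3 ≡ 1 (mod 2).
s = (0, 1, 0, 1)^T — this equals column 5 of H (binary 0101), so error is at position 5.
Correct: flip bit 5 of r = 110111110000010 to get c = 110101110000010.


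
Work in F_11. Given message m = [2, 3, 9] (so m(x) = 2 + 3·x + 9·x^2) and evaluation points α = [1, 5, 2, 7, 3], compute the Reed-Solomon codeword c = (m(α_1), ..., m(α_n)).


c = [3, 0, 0, 2, 4]

Message polynomial: m(x) = 2 + 3·x + 9·x^2 (mod 11).
For each evaluation point α_i, compute m(α_i) mod 11:
  α_1 = 1: Horner steps 9 → 1 → 3, so m(1) = 3.
  α_2 = 5: Horner steps 9 → 4 → 0, so m(5) = 0.
  α_3 = 2: Horner steps 9 → 10 → 0, so m(2) = 0.
  α_4 = 7: Horner steps 9 → 0 → 2, so m(7) = 2.
  α_5 = 3: Horner steps 9 → 8 → 4, so m(3) = 4.
Codeword c = [3, 0, 0, 2, 4] ∈ F_11^5.


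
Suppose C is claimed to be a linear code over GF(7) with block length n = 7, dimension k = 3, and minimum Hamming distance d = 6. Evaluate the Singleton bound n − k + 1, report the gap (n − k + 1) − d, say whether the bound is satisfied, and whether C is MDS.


Singleton RHS = n − k + 1 = 5, slack = -1, bound violated (no such code; not MDS).

Singleton bound: d ≤ n − k + 1.
Here n = 7, k = 3, so n − k + 1 = 5.
Given d = 6, check d ≤ 5: NO.
Slack = (n − k + 1) − d = -1.
The slack is negative: d = 6 exceeds n − k + 1 = 5 by 1, so the Singleton bound is violated and no linear [7, 3, 6]_7 code can exist. In particular it is not MDS (MDS requires d = n − k + 1 exactly).
Description: the claimed parameters are [7, 3, 6]_7; such a code would be impossible (violates the Singleton bound).


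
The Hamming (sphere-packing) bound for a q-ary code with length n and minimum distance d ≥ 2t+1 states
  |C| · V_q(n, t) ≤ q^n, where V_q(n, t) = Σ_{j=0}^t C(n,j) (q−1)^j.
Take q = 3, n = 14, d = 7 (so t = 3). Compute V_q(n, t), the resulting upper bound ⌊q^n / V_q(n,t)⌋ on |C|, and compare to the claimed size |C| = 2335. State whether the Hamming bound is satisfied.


V_q(n, t) = 3305, q^n = 4782969, Hamming bound = 1447, |C| = 2335 > bound (violated).

Step 1: Compute V_q(n, t) = Σ_{j=0}^3 C(n, j) (q−1)^j.
  j = 0: C(14,0)·(2)^0 = 1·1 = 1.
  j = 1: C(14,1)·(2)^1 = 14·2 = 28.
  j = 2: C(14,2)·(2)^2 = 91·4 = 364.
  j = 3: C(14,3)·(2)^3 = 364·8 = 2912.
  V_q(n, t) = 1 + 28 + 364 + 2912 = 3305.
Step 2: q^n = 3^14 = 4782969.
Step 3: Hamming bound ⌊q^n / V_q(n,t)⌋ = ⌊4782969/3305⌋ = 1447.
Step 4: Compare |C| = 2335 to 1447: violated.
The claimed |C| lies above the Hamming bound, so no 3-ary code of length 14 with d ≥ 7 can have 2335 codewords.


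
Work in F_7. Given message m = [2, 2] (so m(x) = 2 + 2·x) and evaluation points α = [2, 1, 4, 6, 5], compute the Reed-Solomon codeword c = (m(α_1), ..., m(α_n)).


c = [6, 4, 3, 0, 5]

Message polynomial: m(x) = 2 + 2·x (mod 7).
For each evaluation point α_i, compute m(α_i) mod 7:
  α_1 = 2: Horner steps 2 → 6, so m(2) = 6.
  α_2 = 1: Horner steps 2 → 4, so m(1) = 4.
  α_3 = 4: Horner steps 2 → 3, so m(4) = 3.
  α_4 = 6: Horner steps 2 → 0, so m(6) = 0.
  α_5 = 5: Horner steps 2 → 5, so m(5) = 5.
Codeword c = [6, 4, 3, 0, 5] ∈ F_7^5.


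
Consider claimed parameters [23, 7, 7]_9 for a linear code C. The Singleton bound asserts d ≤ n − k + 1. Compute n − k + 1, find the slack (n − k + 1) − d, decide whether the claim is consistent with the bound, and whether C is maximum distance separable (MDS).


Singleton RHS = n − k + 1 = 17, slack = 10, bound satisfied, not MDS.

Singleton bound: d ≤ n − k + 1.
Here n = 23, k = 7, so n − k + 1 = 17.
Given d = 7, check d ≤ 17: YES.
Slack = (n − k + 1) − d = 10.
The code is NOT MDS (slack = 10 > 0).
Description: the claimed parameters are [23, 7, 7]_9; such a code would be non-MDS.


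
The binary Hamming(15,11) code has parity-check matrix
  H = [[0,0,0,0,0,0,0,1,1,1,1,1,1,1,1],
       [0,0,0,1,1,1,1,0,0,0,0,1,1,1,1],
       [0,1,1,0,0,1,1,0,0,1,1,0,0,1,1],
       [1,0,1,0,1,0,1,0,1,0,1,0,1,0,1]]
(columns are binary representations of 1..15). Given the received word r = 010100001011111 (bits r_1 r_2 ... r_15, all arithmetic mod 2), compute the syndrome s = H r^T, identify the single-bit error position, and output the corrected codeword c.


s = (0, 1, 0, 0)^T, error position = 4, corrected codeword c = 010000001011111

Compute s = H r^T mod 2 one row at a time:
  s_1 = 0 + 1 + 0 + 1 + 1 + 1 + 1 + 1 = 6 ≡ 0 (mod 2).
  s_2 = 1 + 0 + 0 + 0 + 1 + 1 + 1 + 1 = 5 ≡ 1 (mod 2).
  s_3 = 1 + 0 + 0 + 0 + 0 + 1 + 1 + 1 = 4 ≡ 0 (mod 2).
  s_4 = 0 + 0 + 0 + 0 + 1 + 1 + 1 + 1 = 4 ≡ 0 (mod 2).
s = (0, 1, 0, 0)^T — this equals column 4 of H (binary 0100), so error is at position 4.
Correct: flip bit 4 of r = 010100001011111 to get c = 010000001011111.


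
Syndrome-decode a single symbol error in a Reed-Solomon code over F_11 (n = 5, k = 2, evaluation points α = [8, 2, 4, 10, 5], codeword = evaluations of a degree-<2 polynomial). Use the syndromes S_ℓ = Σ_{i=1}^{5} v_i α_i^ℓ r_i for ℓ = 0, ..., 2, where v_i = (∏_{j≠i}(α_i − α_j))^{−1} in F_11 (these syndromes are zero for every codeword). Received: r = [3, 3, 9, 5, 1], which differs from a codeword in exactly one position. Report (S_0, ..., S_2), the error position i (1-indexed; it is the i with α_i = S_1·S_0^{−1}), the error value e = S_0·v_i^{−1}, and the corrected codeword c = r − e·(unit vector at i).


S = (7, 1, 8), error at position 1, error magnitude e = 4, c = [10, 3, 9, 5, 1].

Step 1: column multipliers v_i = (∏_{j≠i}(α_i − α_j))^{−1} mod 11.
  i = 1 (α = 8): (8−2)(8−4)(8−10)(8−5) = 6·4·(−2)·3 = −144 ≡ 10, so v_1 = 10^{−1} = 10 (mod 11).
  i = 2 (α = 2): (2−8)(2−4)(2−10)(2−5) = (−6)·(−2)·(−8)·(−3) = 288 ≡ 2, so v_2 = 2^{−1} = 6 (mod 11).
  i = 3 (α = 4): (4−8)(4−2)(4−10)(4−5) = (−4)·2·(−6)·(−1) = −48 ≡ 7, so v_3 = 7^{−1} = 8 (mod 11).
  i = 4 (α = 10): (10−8)(10−2)(10−4)(10−5) = 2·8·6·5 = 480 ≡ 7, so v_4 = 7^{−1} = 8 (mod 11).
  i = 5 (α = 5): (5−8)(5−2)(5−4)(5−10) = (−3)·3·1·(−5) = 45 ≡ 1, so v_5 = 1^{−1} = 1 (mod 11).
  v = [10, 6, 8, 8, 1].
Step 2: syndromes of r = [3, 3, 9, 5, 1] (all sums mod 11).
  S_0 = Σ v_i r_i = 10·3 + 6·3 + 8·9 + 8·5 + 1·1 = 161 ≡ 7.
  S_1 = Σ v_i α_i r_i = 10·8·3 + 6·2·3 + 8·4·9 + 8·10·5 + 1·5·1 = 969 ≡ 1.
  α_i^2 mod 11 = [9, 4, 5, 1, 3].
  S_2 = Σ v_i α_i^2 r_i = 10·9·3 + 6·4·3 + 8·5·9 + 8·1·5 + 1·3·1 = 745 ≡ 8.
  S = (7, 1, 8) ≠ 0, so r is not a codeword (an error is present).
Step 3: locate the error. For a single error e at position i, S_ℓ = v_i·e·α_i^ℓ, so α_err = S_1/S_0.
  S_0^{−1} = 7^{−1} = 8 (mod 11), so α_err = 1·8 = 8 ≡ 8 = α_1. Error position i = 1.
  Consistency check: S_2/S_1 = 8·1 = 8 ≡ 8 = α_err ✓ (single-error assumption holds).
Step 4: error magnitude e = S_0/v_1 = S_0·∏_{j≠1}(α_1 − α_j) = 7·10 = 70 ≡ 4 (mod 11).
Step 5: correct position 1: c_1 = r_1 − e = 3 − 4 ≡ 10 (mod 11). Hence c = [10, 3, 9, 5, 1].
  Check: interpolating c through the α_i gives m(x) = 8 + 3·x (degree < 2) with m(α_i) = c_i for every i, so c is indeed a codeword.


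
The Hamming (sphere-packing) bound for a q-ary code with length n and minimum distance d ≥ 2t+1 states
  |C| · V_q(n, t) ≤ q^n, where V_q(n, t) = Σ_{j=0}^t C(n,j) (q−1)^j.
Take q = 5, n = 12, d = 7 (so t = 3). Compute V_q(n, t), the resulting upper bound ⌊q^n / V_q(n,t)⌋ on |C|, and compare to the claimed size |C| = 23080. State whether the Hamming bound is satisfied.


V_q(n, t) = 15185, q^n = 244140625, Hamming bound = 16077, |C| = 23080 > bound (violated).

Step 1: Compute V_q(n, t) = Σ_{j=0}^3 C(n, j) (q−1)^j.
  j = 0: C(12,0)·(4)^0 = 1·1 = 1.
  j = 1: C(12,1)·(4)^1 = 12·4 = 48.
  j = 2: C(12,2)·(4)^2 = 66·16 = 1056.
  j = 3: C(12,3)·(4)^3 = 220·64 = 14080.
  V_q(n, t) = 1 + 48 + 1056 + 14080 = 15185.
Step 2: q^n = 5^12 = 244140625.
Step 3: Hamming bound ⌊q^n / V_q(n,t)⌋ = ⌊244140625/15185⌋ = 16077.
Step 4: Compare |C| = 23080 to 16077: violated.
The claimed |C| lies above the Hamming bound, so no 5-ary code of length 12 with d ≥ 7 can have 23080 codewords.


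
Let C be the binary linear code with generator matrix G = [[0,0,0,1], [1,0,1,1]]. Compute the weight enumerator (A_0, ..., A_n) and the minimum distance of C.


Weight distribution: A_0 = 1, A_1 = 1, A_2 = 1, A_3 = 1. Minimum distance d = 1.

Enumerate all 2^2 = 4 messages m ∈ F_2^2.
For each, compute codeword c = mG in F_2^4, then tally its weight.
  m = 00 → c = 0000, weight = 0.
  m = 10 → c = 0001, weight = 1.
  m = 01 → c = 1011, weight = 3.
  m = 11 → c = 1010, weight = 2.
Tally weights:
  weight 0: 1 codewords.
  weight 1: 1 codewords.
  weight 2: 1 codewords.
  weight 3: 1 codewords.
Minimum distance d = smallest w > 0 with A_w > 0 = 1.
Sanity: Σ A_w = 4 = 2^2 = 4 ✓.


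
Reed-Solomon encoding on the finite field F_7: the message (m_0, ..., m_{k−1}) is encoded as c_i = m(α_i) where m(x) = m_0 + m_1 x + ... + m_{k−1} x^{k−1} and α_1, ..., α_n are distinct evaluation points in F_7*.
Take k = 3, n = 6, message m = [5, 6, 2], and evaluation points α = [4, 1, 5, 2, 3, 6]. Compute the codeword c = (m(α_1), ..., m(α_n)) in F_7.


c = [5, 6, 1, 4, 6, 1]

Message polynomial: m(x) = 5 + 6·x + 2·x^2 (mod 7).
For each evaluation point α_i, compute m(α_i) mod 7:
  α_1 = 4: Horner steps 2 → 0 → 5, so m(4) = 5.
  α_2 = 1: Horner steps 2 → 1 → 6, so m(1) = 6.
  α_3 = 5: Horner steps 2 → 2 → 1, so m(5) = 1.
  α_4 = 2: Horner steps 2 → 3 → 4, so m(2) = 4.
  α_5 = 3: Horner steps 2 → 5 → 6, so m(3) = 6.
  α_6 = 6: Horner steps 2 → 4 → 1, so m(6) = 1.
Codeword c = [5, 6, 1, 4, 6, 1] ∈ F_7^6.


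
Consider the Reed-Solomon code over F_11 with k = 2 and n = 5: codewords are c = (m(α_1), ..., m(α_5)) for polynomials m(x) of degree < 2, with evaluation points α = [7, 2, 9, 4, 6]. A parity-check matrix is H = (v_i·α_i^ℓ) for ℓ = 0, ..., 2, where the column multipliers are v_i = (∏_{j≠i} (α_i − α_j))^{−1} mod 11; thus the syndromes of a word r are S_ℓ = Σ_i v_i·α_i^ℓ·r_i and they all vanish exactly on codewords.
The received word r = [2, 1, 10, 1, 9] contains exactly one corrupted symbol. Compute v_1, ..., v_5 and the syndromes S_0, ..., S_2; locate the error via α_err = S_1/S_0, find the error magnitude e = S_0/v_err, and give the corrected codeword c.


S = (6, 1, 2), error at position 2, error magnitude e = 8, c = [2, 4, 10, 1, 9].

Step 1: column multipliers v_i = (∏_{j≠i}(α_i − α_j))^{−1} mod 11.
  i = 1 (α = 7): (7−2)(7−9)(7−4)(7−6) = 5·(−2)·3·1 = −30 ≡ 3, so v_1 = 3^{−1} = 4 (mod 11).
  i = 2 (α = 2): (2−7)(2−9)(2−4)(2−6) = (−5)·(−7)·(−2)·(−4) = 280 ≡ 5, so v_2 = 5^{−1} = 9 (mod 11).
  i = 3 (α = 9): (9−7)(9−2)(9−4)(9−6) = 2·7·5·3 = 210 ≡ 1, so v_3 = 1^{−1} = 1 (mod 11).
  i = 4 (α = 4): (4−7)(4−2)(4−9)(4−6) = (−3)·2·(−5)·(−2) = −60 ≡ 6, so v_4 = 6^{−1} = 2 (mod 11).
  i = 5 (α = 6): (6−7)(6−2)(6−9)(6−4) = (−1)·4·(−3)·2 = 24 ≡ 2, so v_5 = 2^{−1} = 6 (mod 11).
  v = [4, 9, 1, 2, 6].
Step 2: syndromes of r = [2, 1, 10, 1, 9] (all sums mod 11).
  S_0 = Σ v_i r_i = 4·2 + 9·1 + 1·10 + 2·1 + 6·9 = 83 ≡ 6.
  S_1 = Σ v_i α_i r_i = 4·7·2 + 9·2·1 + 1·9·10 + 2·4·1 + 6·6·9 = 496 ≡ 1.
  α_i^2 mod 11 = [5, 4, 4, 5, 3].
  S_2 = Σ v_i α_i^2 r_i = 4·5·2 + 9·4·1 + 1·4·10 + 2·5·1 + 6·3·9 = 288 ≡ 2.
  S = (6, 1, 2) ≠ 0, so r is not a codeword (an error is present).
Step 3: locate the error. For a single error e at position i, S_ℓ = v_i·e·α_i^ℓ, so α_err = S_1/S_0.
  S_0^{−1} = 6^{−1} = 2 (mod 11), so α_err = 1·2 = 2 ≡ 2 = α_2. Error position i = 2.
  Consistency check: S_2/S_1 = 2·1 = 2 ≡ 2 = α_err ✓ (single-error assumption holds).
Step 4: error magnitude e = S_0/v_2 = S_0·∏_{j≠2}(α_2 − α_j) = 6·5 = 30 ≡ 8 (mod 11).
Step 5: correct position 2: c_2 = r_2 − e = 1 − 8 ≡ 4 (mod 11). Hence c = [2, 4, 10, 1, 9].
  Check: interpolating c through the α_i gives m(x) = 7 + 4·x (degree < 2) with m(α_i) = c_i for every i, so c is indeed a codeword.


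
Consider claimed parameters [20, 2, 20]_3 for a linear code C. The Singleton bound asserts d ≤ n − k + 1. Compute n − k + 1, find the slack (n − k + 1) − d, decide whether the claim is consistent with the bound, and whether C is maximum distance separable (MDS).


Singleton RHS = n − k + 1 = 19, slack = -1, bound violated (no such code; not MDS).

Singleton bound: d ≤ n − k + 1.
Here n = 20, k = 2, so n − k + 1 = 19.
Given d = 20, check d ≤ 19: NO.
Slack = (n − k + 1) − d = -1.
The slack is negative: d = 20 exceeds n − k + 1 = 19 by 1, so the Singleton bound is violated and no linear [20, 2, 20]_3 code can exist. In particular it is not MDS (MDS requires d = n − k + 1 exactly).
Description: the claimed parameters are [20, 2, 20]_3; such a code would be impossible (violates the Singleton bound).


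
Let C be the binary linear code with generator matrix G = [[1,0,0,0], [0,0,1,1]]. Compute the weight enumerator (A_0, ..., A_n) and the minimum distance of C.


Weight distribution: A_0 = 1, A_1 = 1, A_2 = 1, A_3 = 1. Minimum distance d = 1.

Enumerate all 2^2 = 4 messages m ∈ F_2^2.
For each, compute codeword c = mG in F_2^4, then tally its weight.
  m = 00 → c = 0000, weight = 0.
  m = 10 → c = 1000, weight = 1.
  m = 01 → c = 0011, weight = 2.
  m = 11 → c = 1011, weight = 3.
Tally weights:
  weight 0: 1 codewords.
  weight 1: 1 codewords.
  weight 2: 1 codewords.
  weight 3: 1 codewords.
Minimum distance d = smallest w > 0 with A_w > 0 = 1.
Sanity: Σ A_w = 4 = 2^2 = 4 ✓.
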